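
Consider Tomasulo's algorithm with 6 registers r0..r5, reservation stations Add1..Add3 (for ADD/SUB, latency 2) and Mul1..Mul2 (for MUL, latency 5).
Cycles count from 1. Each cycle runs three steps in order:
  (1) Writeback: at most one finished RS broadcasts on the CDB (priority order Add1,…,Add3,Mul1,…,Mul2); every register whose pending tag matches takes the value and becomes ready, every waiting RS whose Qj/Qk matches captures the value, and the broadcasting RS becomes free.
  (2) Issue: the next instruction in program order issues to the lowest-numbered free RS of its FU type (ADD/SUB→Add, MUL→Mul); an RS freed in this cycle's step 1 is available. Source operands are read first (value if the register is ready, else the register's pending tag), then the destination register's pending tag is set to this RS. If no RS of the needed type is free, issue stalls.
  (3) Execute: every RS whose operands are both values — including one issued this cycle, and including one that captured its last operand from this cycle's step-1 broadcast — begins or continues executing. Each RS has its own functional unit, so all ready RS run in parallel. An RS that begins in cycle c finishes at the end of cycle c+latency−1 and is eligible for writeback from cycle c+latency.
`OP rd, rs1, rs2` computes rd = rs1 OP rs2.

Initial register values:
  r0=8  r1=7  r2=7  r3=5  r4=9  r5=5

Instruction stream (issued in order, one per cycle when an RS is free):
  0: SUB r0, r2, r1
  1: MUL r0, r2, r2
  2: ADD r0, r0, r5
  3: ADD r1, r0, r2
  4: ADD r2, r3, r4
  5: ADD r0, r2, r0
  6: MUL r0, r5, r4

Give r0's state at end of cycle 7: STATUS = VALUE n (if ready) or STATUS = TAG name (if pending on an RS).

STATUS = TAG Add3

c1: issue SUB r0<-Add1 | r0:Add1,r1:7,r2:7,r3:5,r4:9,r5:5
c2: issue MUL r0<-Mul1 | r0:Mul1,r1:7,r2:7,r3:5,r4:9,r5:5
c3: CDB Add1=0; issue ADD r0<-Add1 | r0:Add1,r1:7,r2:7,r3:5,r4:9,r5:5
c4: issue ADD r1<-Add2 | r0:Add1,r1:Add2,r2:7,r3:5,r4:9,r5:5
c5: issue ADD r2<-Add3 | r0:Add1,r1:Add2,r2:Add3,r3:5,r4:9,r5:5
c6: stall | r0:Add1,r1:Add2,r2:Add3,r3:5,r4:9,r5:5
c7: CDB Add3=14; issue ADD r0<-Add3 | r0:Add3,r1:Add2,r2:14,r3:5,r4:9,r5:5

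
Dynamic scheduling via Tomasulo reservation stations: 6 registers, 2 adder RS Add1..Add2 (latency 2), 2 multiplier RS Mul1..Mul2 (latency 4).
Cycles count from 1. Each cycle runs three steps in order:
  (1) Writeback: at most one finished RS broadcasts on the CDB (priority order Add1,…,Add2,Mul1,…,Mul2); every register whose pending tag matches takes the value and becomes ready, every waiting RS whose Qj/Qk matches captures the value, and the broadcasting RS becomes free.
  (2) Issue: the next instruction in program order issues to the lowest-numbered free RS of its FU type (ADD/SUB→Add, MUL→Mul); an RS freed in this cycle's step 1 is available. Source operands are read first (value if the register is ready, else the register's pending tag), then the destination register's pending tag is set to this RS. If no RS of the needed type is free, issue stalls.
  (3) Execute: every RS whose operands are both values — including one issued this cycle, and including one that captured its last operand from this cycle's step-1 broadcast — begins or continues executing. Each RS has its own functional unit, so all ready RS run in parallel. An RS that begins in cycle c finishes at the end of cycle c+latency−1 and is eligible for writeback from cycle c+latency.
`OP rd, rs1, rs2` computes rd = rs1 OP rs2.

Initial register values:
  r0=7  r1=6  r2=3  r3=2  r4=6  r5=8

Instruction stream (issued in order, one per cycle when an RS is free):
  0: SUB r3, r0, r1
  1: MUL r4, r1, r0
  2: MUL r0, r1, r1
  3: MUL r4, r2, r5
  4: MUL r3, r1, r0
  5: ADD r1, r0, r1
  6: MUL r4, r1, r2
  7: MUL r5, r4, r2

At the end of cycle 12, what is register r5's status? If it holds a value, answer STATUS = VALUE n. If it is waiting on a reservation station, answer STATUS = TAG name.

STATUS = TAG Mul2

  c1: issue SUB r3<-Add1  regs: r0:7,r1:6,r2:3,r3:Add1,r4:6,r5:8
  c2: issue MUL r4<-Mul1  regs: r0:7,r1:6,r2:3,r3:Add1,r4:Mul1,r5:8
  c3: CDB Add1=1; issue MUL r0<-Mul2  regs: r0:Mul2,r1:6,r2:3,r3:1,r4:Mul1,r5:8
  c4: stall  regs: r0:Mul2,r1:6,r2:3,r3:1,r4:Mul1,r5:8
  c5: stall  regs: r0:Mul2,r1:6,r2:3,r3:1,r4:Mul1,r5:8
  c6: CDB Mul1=42; issue MUL r4<-Mul1  regs: r0:Mul2,r1:6,r2:3,r3:1,r4:Mul1,r5:8
  c7: CDB Mul2=36; issue MUL r3<-Mul2  regs: r0:36,r1:6,r2:3,r3:Mul2,r4:Mul1,r5:8
  c8: issue ADD r1<-Add1  regs: r0:36,r1:Add1,r2:3,r3:Mul2,r4:Mul1,r5:8
  c9: stall  regs: r0:36,r1:Add1,r2:3,r3:Mul2,r4:Mul1,r5:8
  c10: CDB Add1=42; stall  regs: r0:36,r1:42,r2:3,r3:Mul2,r4:Mul1,r5:8
  c11: CDB Mul1=24; issue MUL r4<-Mul1  regs: r0:36,r1:42,r2:3,r3:Mul2,r4:Mul1,r5:8
  c12: CDB Mul2=216; issue MUL r5<-Mul2  regs: r0:36,r1:42,r2:3,r3:216,r4:Mul1,r5:Mul2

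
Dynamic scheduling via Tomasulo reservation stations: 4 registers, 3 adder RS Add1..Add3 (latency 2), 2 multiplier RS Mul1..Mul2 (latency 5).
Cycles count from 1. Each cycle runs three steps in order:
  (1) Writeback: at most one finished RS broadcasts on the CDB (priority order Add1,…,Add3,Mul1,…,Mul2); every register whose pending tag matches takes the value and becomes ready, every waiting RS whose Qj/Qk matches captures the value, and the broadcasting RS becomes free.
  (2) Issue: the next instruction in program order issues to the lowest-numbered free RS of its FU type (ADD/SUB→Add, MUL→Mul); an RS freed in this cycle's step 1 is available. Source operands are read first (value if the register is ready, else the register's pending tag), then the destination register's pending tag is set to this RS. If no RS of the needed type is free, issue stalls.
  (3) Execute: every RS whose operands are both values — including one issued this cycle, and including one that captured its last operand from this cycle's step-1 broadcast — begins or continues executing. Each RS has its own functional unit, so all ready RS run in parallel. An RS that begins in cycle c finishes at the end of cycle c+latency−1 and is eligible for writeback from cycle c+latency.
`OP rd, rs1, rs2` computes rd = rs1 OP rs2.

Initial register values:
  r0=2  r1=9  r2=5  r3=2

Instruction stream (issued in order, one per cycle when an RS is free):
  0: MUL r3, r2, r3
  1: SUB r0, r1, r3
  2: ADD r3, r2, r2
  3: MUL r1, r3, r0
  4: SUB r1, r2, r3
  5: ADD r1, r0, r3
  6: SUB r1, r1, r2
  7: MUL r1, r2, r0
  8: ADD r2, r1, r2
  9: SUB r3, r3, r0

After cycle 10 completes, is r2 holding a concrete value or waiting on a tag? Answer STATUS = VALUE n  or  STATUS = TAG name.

  c1: issue MUL r3<-Mul1  regs: r0:2,r1:9,r2:5,r3:Mul1
  c2: issue SUB r0<-Add1  regs: r0:Add1,r1:9,r2:5,r3:Mul1
  c3: issue ADD r3<-Add2  regs: r0:Add1,r1:9,r2:5,r3:Add2
  c4: issue MUL r1<-Mul2  regs: r0:Add1,r1:Mul2,r2:5,r3:Add2
  c5: CDB Add2=10; issue SUB r1<-Add2  regs: r0:Add1,r1:Add2,r2:5,r3:10
  c6: CDB Mul1=10; issue ADD r1<-Add3  regs: r0:Add1,r1:Add3,r2:5,r3:10
  c7: CDB Add2=-5; issue SUB r1<-Add2  regs: r0:Add1,r1:Add2,r2:5,r3:10
  c8: CDB Add1=-1; issue MUL r1<-Mul1  regs: r0:-1,r1:Mul1,r2:5,r3:10
  c9: issue ADD r2<-Add1  regs: r0:-1,r1:Mul1,r2:Add1,r3:10
  c10: CDB Add3=9; issue SUB r3<-Add3  regs: r0:-1,r1:Mul1,r2:Add1,r3:Add3

STATUS = TAG Add1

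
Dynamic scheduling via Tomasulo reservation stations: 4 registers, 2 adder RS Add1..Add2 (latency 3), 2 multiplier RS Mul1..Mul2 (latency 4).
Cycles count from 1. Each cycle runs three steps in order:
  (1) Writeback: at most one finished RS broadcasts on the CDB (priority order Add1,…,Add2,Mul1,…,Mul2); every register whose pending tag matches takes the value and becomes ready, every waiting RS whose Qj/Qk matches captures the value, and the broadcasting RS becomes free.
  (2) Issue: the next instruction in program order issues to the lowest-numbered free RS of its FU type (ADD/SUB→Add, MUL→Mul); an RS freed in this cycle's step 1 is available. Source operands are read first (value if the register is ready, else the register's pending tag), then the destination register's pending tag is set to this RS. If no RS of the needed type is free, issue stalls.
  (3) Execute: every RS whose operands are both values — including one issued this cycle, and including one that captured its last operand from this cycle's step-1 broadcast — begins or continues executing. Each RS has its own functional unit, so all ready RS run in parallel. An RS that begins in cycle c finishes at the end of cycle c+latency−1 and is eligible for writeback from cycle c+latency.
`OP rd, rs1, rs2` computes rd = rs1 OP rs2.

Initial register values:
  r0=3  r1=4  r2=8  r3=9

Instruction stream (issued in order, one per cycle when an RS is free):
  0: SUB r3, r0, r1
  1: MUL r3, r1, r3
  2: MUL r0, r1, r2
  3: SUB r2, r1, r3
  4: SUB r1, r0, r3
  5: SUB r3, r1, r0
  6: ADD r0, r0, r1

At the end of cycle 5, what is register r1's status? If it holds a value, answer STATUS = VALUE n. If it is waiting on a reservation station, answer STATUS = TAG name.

STATUS = TAG Add2

  c1: issue SUB r3<-Add1  regs: r0:3,r1:4,r2:8,r3:Add1
  c2: issue MUL r3<-Mul1  regs: r0:3,r1:4,r2:8,r3:Mul1
  c3: issue MUL r0<-Mul2  regs: r0:Mul2,r1:4,r2:8,r3:Mul1
  c4: CDB Add1=-1; issue SUB r2<-Add1  regs: r0:Mul2,r1:4,r2:Add1,r3:Mul1
  c5: issue SUB r1<-Add2  regs: r0:Mul2,r1:Add2,r2:Add1,r3:Mul1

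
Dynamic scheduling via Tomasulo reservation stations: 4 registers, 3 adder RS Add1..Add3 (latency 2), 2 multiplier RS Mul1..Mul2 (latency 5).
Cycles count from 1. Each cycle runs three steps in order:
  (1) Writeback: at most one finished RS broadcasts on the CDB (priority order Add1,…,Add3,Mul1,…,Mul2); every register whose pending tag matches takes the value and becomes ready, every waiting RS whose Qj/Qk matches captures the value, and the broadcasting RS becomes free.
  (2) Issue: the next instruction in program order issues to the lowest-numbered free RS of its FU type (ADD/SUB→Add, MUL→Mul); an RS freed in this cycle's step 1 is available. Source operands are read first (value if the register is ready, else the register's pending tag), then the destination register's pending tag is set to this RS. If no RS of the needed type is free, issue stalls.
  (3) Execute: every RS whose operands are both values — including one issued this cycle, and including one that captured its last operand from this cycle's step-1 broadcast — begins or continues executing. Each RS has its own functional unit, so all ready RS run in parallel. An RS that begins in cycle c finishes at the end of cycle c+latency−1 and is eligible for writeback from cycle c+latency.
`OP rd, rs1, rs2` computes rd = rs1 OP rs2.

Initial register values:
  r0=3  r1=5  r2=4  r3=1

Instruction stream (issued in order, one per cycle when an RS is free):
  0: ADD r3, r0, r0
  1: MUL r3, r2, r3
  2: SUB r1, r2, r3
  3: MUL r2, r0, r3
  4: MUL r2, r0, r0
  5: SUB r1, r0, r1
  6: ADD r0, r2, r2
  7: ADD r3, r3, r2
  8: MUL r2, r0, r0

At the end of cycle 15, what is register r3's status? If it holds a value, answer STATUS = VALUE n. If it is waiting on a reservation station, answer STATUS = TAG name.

STATUS = TAG Add3

cycle 1: issue ADD r3<-Add1 // r0:3,r1:5,r2:4,r3:Add1
cycle 2: issue MUL r3<-Mul1 // r0:3,r1:5,r2:4,r3:Mul1
cycle 3: CDB Add1=6; issue SUB r1<-Add1 // r0:3,r1:Add1,r2:4,r3:Mul1
cycle 4: issue MUL r2<-Mul2 // r0:3,r1:Add1,r2:Mul2,r3:Mul1
cycle 5: stall // r0:3,r1:Add1,r2:Mul2,r3:Mul1
cycle 6: stall // r0:3,r1:Add1,r2:Mul2,r3:Mul1
cycle 7: stall // r0:3,r1:Add1,r2:Mul2,r3:Mul1
cycle 8: CDB Mul1=24; issue MUL r2<-Mul1 // r0:3,r1:Add1,r2:Mul1,r3:24
cycle 9: issue SUB r1<-Add2 // r0:3,r1:Add2,r2:Mul1,r3:24
cycle 10: CDB Add1=-20; issue ADD r0<-Add1 // r0:Add1,r1:Add2,r2:Mul1,r3:24
cycle 11: issue ADD r3<-Add3 // r0:Add1,r1:Add2,r2:Mul1,r3:Add3
cycle 12: CDB Add2=23; stall // r0:Add1,r1:23,r2:Mul1,r3:Add3
cycle 13: CDB Mul1=9; issue MUL r2<-Mul1 // r0:Add1,r1:23,r2:Mul1,r3:Add3
cycle 14: CDB Mul2=72 // r0:Add1,r1:23,r2:Mul1,r3:Add3
cycle 15: CDB Add1=18 // r0:18,r1:23,r2:Mul1,r3:Add3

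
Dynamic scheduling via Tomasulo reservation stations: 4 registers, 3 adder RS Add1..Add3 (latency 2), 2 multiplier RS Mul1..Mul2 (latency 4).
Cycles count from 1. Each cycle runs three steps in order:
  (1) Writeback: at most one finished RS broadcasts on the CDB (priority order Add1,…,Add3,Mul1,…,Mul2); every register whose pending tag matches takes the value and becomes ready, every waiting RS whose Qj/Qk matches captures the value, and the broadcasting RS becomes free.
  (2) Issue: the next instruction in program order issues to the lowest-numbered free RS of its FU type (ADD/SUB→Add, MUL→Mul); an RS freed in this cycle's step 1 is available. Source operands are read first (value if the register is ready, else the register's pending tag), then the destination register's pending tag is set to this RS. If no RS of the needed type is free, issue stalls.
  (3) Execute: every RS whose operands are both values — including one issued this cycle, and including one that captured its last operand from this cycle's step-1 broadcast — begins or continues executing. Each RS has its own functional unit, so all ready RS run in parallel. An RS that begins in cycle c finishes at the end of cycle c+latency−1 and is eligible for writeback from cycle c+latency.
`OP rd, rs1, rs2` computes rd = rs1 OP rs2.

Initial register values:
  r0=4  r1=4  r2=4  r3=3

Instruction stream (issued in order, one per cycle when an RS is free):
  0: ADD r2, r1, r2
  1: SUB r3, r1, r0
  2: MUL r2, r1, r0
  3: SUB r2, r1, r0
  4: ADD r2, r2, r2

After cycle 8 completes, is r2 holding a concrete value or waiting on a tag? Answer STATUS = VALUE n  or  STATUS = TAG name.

STATUS = VALUE 0

cycle 1: issue ADD r2<-Add1 // r0:4,r1:4,r2:Add1,r3:3
cycle 2: issue SUB r3<-Add2 // r0:4,r1:4,r2:Add1,r3:Add2
cycle 3: CDB Add1=8; issue MUL r2<-Mul1 // r0:4,r1:4,r2:Mul1,r3:Add2
cycle 4: CDB Add2=0; issue SUB r2<-Add1 // r0:4,r1:4,r2:Add1,r3:0
cycle 5: issue ADD r2<-Add2 // r0:4,r1:4,r2:Add2,r3:0
cycle 6: CDB Add1=0 // r0:4,r1:4,r2:Add2,r3:0
cycle 7: CDB Mul1=16 // r0:4,r1:4,r2:Add2,r3:0
cycle 8: CDB Add2=0 // r0:4,r1:4,r2:0,r3:0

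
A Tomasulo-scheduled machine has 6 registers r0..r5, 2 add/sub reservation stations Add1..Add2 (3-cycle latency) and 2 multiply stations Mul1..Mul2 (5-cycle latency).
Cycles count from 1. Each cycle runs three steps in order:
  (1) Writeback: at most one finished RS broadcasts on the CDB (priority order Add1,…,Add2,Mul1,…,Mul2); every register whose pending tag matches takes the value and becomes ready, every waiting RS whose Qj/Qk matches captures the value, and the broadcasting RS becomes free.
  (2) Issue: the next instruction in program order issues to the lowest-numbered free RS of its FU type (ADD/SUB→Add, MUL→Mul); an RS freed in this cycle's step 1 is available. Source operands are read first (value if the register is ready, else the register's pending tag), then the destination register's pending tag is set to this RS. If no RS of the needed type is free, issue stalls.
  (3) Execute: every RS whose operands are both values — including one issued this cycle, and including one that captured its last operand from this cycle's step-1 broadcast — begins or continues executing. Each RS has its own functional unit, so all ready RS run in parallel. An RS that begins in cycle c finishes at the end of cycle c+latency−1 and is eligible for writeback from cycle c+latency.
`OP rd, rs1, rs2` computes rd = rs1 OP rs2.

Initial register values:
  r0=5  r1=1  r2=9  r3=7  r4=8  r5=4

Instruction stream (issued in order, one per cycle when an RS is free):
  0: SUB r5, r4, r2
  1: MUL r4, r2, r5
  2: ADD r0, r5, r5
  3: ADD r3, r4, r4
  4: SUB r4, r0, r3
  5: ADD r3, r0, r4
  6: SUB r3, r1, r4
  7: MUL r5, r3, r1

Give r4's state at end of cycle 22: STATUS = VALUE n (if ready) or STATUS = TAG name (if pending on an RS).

cycle 1: issue SUB r5<-Add1 // r0:5,r1:1,r2:9,r3:7,r4:8,r5:Add1
cycle 2: issue MUL r4<-Mul1 // r0:5,r1:1,r2:9,r3:7,r4:Mul1,r5:Add1
cycle 3: issue ADD r0<-Add2 // r0:Add2,r1:1,r2:9,r3:7,r4:Mul1,r5:Add1
cycle 4: CDB Add1=-1; issue ADD r3<-Add1 // r0:Add2,r1:1,r2:9,r3:Add1,r4:Mul1,r5:-1
cycle 5: stall // r0:Add2,r1:1,r2:9,r3:Add1,r4:Mul1,r5:-1
cycle 6: stall // r0:Add2,r1:1,r2:9,r3:Add1,r4:Mul1,r5:-1
cycle 7: CDB Add2=-2; issue SUB r4<-Add2 // r0:-2,r1:1,r2:9,r3:Add1,r4:Add2,r5:-1
cycle 8: stall // r0:-2,r1:1,r2:9,r3:Add1,r4:Add2,r5:-1
cycle 9: CDB Mul1=-9; stall // r0:-2,r1:1,r2:9,r3:Add1,r4:Add2,r5:-1
cycle 10: stall // r0:-2,r1:1,r2:9,r3:Add1,r4:Add2,r5:-1
cycle 11: stall // r0:-2,r1:1,r2:9,r3:Add1,r4:Add2,r5:-1
cycle 12: CDB Add1=-18; issue ADD r3<-Add1 // r0:-2,r1:1,r2:9,r3:Add1,r4:Add2,r5:-1
cycle 13: stall // r0:-2,r1:1,r2:9,r3:Add1,r4:Add2,r5:-1
cycle 14: stall // r0:-2,r1:1,r2:9,r3:Add1,r4:Add2,r5:-1
cycle 15: CDB Add2=16; issue SUB r3<-Add2 // r0:-2,r1:1,r2:9,r3:Add2,r4:16,r5:-1
cycle 16: issue MUL r5<-Mul1 // r0:-2,r1:1,r2:9,r3:Add2,r4:16,r5:Mul1
cycle 17: - // r0:-2,r1:1,r2:9,r3:Add2,r4:16,r5:Mul1
cycle 18: CDB Add1=14 // r0:-2,r1:1,r2:9,r3:Add2,r4:16,r5:Mul1
cycle 19: CDB Add2=-15 // r0:-2,r1:1,r2:9,r3:-15,r4:16,r5:Mul1
cycle 20: - // r0:-2,r1:1,r2:9,r3:-15,r4:16,r5:Mul1
cycle 21: - // r0:-2,r1:1,r2:9,r3:-15,r4:16,r5:Mul1
cycle 22: - // r0:-2,r1:1,r2:9,r3:-15,r4:16,r5:Mul1

STATUS = VALUE 16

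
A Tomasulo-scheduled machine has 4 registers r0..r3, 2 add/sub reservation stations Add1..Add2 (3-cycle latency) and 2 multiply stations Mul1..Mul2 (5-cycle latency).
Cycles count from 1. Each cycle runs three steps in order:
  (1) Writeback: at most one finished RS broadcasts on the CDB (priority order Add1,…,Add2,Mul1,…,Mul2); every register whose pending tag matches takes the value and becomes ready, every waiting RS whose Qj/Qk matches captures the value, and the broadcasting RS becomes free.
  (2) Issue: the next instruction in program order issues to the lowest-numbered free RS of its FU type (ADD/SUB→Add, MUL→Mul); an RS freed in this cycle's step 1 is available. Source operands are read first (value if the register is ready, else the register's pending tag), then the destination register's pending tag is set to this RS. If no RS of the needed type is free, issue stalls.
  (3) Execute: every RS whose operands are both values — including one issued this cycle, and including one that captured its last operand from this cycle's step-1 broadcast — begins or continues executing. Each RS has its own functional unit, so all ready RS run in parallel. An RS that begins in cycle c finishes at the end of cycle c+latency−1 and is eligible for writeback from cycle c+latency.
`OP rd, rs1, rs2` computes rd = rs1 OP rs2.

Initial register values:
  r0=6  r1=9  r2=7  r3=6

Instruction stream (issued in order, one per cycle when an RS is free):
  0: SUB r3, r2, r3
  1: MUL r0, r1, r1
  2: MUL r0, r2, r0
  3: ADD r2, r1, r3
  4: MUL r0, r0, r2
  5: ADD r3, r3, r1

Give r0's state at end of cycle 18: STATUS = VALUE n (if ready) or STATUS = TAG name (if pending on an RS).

STATUS = VALUE 5670

  c1: issue SUB r3<-Add1  regs: r0:6,r1:9,r2:7,r3:Add1
  c2: issue MUL r0<-Mul1  regs: r0:Mul1,r1:9,r2:7,r3:Add1
  c3: issue MUL r0<-Mul2  regs: r0:Mul2,r1:9,r2:7,r3:Add1
  c4: CDB Add1=1; issue ADD r2<-Add1  regs: r0:Mul2,r1:9,r2:Add1,r3:1
  c5: stall  regs: r0:Mul2,r1:9,r2:Add1,r3:1
  c6: stall  regs: r0:Mul2,r1:9,r2:Add1,r3:1
  c7: CDB Add1=10; stall  regs: r0:Mul2,r1:9,r2:10,r3:1
  c8: CDB Mul1=81; issue MUL r0<-Mul1  regs: r0:Mul1,r1:9,r2:10,r3:1
  c9: issue ADD r3<-Add1  regs: r0:Mul1,r1:9,r2:10,r3:Add1
  c10: -  regs: r0:Mul1,r1:9,r2:10,r3:Add1
  c11: -  regs: r0:Mul1,r1:9,r2:10,r3:Add1
  c12: CDB Add1=10  regs: r0:Mul1,r1:9,r2:10,r3:10
  c13: CDB Mul2=567  regs: r0:Mul1,r1:9,r2:10,r3:10
  c14: -  regs: r0:Mul1,r1:9,r2:10,r3:10
  c15: -  regs: r0:Mul1,r1:9,r2:10,r3:10
  c16: -  regs: r0:Mul1,r1:9,r2:10,r3:10
  c17: -  regs: r0:Mul1,r1:9,r2:10,r3:10
  c18: CDB Mul1=5670  regs: r0:5670,r1:9,r2:10,r3:10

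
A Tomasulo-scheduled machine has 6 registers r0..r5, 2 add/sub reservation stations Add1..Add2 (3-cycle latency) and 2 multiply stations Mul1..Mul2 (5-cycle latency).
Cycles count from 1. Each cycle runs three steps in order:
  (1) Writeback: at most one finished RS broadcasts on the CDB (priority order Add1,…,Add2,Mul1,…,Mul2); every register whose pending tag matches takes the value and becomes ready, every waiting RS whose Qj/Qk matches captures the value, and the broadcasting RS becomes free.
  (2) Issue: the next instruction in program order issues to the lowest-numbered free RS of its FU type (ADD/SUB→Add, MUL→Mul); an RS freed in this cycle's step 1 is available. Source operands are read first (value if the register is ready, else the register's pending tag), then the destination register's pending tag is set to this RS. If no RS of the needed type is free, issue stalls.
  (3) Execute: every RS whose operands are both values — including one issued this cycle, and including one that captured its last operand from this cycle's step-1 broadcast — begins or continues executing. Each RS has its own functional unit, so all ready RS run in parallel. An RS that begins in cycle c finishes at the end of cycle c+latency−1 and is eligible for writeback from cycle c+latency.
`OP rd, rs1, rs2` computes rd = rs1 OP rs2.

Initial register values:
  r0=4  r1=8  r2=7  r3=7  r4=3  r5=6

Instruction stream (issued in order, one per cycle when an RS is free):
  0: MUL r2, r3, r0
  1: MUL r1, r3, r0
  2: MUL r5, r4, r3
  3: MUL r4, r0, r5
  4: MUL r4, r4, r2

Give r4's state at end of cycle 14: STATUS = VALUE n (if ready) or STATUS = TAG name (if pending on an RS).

c1: issue MUL r2<-Mul1 | r0:4,r1:8,r2:Mul1,r3:7,r4:3,r5:6
c2: issue MUL r1<-Mul2 | r0:4,r1:Mul2,r2:Mul1,r3:7,r4:3,r5:6
c3: stall | r0:4,r1:Mul2,r2:Mul1,r3:7,r4:3,r5:6
c4: stall | r0:4,r1:Mul2,r2:Mul1,r3:7,r4:3,r5:6
c5: stall | r0:4,r1:Mul2,r2:Mul1,r3:7,r4:3,r5:6
c6: CDB Mul1=28; issue MUL r5<-Mul1 | r0:4,r1:Mul2,r2:28,r3:7,r4:3,r5:Mul1
c7: CDB Mul2=28; issue MUL r4<-Mul2 | r0:4,r1:28,r2:28,r3:7,r4:Mul2,r5:Mul1
c8: stall | r0:4,r1:28,r2:28,r3:7,r4:Mul2,r5:Mul1
c9: stall | r0:4,r1:28,r2:28,r3:7,r4:Mul2,r5:Mul1
c10: stall | r0:4,r1:28,r2:28,r3:7,r4:Mul2,r5:Mul1
c11: CDB Mul1=21; issue MUL r4<-Mul1 | r0:4,r1:28,r2:28,r3:7,r4:Mul1,r5:21
c12: - | r0:4,r1:28,r2:28,r3:7,r4:Mul1,r5:21
c13: - | r0:4,r1:28,r2:28,r3:7,r4:Mul1,r5:21
c14: - | r0:4,r1:28,r2:28,r3:7,r4:Mul1,r5:21

STATUS = TAG Mul1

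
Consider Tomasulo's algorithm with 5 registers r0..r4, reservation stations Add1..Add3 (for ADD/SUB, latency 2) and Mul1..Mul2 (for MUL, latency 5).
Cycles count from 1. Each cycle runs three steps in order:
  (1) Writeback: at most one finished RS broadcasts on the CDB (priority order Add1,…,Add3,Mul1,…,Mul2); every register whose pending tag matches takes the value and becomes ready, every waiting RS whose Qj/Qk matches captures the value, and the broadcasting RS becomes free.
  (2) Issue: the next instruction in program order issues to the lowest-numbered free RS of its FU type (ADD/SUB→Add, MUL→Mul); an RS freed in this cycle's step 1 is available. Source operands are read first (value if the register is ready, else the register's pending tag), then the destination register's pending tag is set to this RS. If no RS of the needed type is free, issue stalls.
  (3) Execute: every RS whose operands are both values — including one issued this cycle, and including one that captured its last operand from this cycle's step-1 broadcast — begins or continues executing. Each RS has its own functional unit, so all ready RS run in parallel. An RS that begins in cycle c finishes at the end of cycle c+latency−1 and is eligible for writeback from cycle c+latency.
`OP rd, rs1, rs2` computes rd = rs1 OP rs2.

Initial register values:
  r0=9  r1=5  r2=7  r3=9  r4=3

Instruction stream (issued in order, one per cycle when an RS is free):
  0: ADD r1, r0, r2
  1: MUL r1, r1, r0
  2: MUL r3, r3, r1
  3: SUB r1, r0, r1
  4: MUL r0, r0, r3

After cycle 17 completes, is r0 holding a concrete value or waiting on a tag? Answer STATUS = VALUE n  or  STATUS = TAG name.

  c1: issue ADD r1<-Add1  regs: r0:9,r1:Add1,r2:7,r3:9,r4:3
  c2: issue MUL r1<-Mul1  regs: r0:9,r1:Mul1,r2:7,r3:9,r4:3
  c3: CDB Add1=16; issue MUL r3<-Mul2  regs: r0:9,r1:Mul1,r2:7,r3:Mul2,r4:3
  c4: issue SUB r1<-Add1  regs: r0:9,r1:Add1,r2:7,r3:Mul2,r4:3
  c5: stall  regs: r0:9,r1:Add1,r2:7,r3:Mul2,r4:3
  c6: stall  regs: r0:9,r1:Add1,r2:7,r3:Mul2,r4:3
  c7: stall  regs: r0:9,r1:Add1,r2:7,r3:Mul2,r4:3
  c8: CDB Mul1=144; issue MUL r0<-Mul1  regs: r0:Mul1,r1:Add1,r2:7,r3:Mul2,r4:3
  c9: -  regs: r0:Mul1,r1:Add1,r2:7,r3:Mul2,r4:3
  c10: CDB Add1=-135  regs: r0:Mul1,r1:-135,r2:7,r3:Mul2,r4:3
  c11: -  regs: r0:Mul1,r1:-135,r2:7,r3:Mul2,r4:3
  c12: -  regs: r0:Mul1,r1:-135,r2:7,r3:Mul2,r4:3
  c13: CDB Mul2=1296  regs: r0:Mul1,r1:-135,r2:7,r3:1296,r4:3
  c14: -  regs: r0:Mul1,r1:-135,r2:7,r3:1296,r4:3
  c15: -  regs: r0:Mul1,r1:-135,r2:7,r3:1296,r4:3
  c16: -  regs: r0:Mul1,r1:-135,r2:7,r3:1296,r4:3
  c17: -  regs: r0:Mul1,r1:-135,r2:7,r3:1296,r4:3

STATUS = TAG Mul1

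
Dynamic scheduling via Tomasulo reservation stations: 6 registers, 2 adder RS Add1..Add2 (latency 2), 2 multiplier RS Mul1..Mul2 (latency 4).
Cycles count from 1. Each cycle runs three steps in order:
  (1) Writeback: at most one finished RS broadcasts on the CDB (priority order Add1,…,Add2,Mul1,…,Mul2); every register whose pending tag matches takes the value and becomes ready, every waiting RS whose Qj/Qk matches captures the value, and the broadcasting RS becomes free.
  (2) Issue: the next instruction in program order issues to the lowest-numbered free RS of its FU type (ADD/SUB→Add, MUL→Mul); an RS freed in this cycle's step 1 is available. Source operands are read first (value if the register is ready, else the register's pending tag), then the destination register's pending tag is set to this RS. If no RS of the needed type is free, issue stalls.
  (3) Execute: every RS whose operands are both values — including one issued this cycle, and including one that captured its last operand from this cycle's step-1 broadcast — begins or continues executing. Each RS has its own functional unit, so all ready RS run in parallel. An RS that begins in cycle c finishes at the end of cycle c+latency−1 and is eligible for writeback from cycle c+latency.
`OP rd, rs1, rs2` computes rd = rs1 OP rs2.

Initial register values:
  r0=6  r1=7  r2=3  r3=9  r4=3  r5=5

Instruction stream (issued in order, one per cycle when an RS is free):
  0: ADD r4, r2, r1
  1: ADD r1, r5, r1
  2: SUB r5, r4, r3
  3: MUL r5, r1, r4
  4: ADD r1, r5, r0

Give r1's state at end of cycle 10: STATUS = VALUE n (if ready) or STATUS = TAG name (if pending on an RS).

STATUS = VALUE 126

c1: issue ADD r4<-Add1 | r0:6,r1:7,r2:3,r3:9,r4:Add1,r5:5
c2: issue ADD r1<-Add2 | r0:6,r1:Add2,r2:3,r3:9,r4:Add1,r5:5
c3: CDB Add1=10; issue SUB r5<-Add1 | r0:6,r1:Add2,r2:3,r3:9,r4:10,r5:Add1
c4: CDB Add2=12; issue MUL r5<-Mul1 | r0:6,r1:12,r2:3,r3:9,r4:10,r5:Mul1
c5: CDB Add1=1; issue ADD r1<-Add1 | r0:6,r1:Add1,r2:3,r3:9,r4:10,r5:Mul1
c6: - | r0:6,r1:Add1,r2:3,r3:9,r4:10,r5:Mul1
c7: - | r0:6,r1:Add1,r2:3,r3:9,r4:10,r5:Mul1
c8: CDB Mul1=120 | r0:6,r1:Add1,r2:3,r3:9,r4:10,r5:120
c9: - | r0:6,r1:Add1,r2:3,r3:9,r4:10,r5:120
c10: CDB Add1=126 | r0:6,r1:126,r2:3,r3:9,r4:10,r5:120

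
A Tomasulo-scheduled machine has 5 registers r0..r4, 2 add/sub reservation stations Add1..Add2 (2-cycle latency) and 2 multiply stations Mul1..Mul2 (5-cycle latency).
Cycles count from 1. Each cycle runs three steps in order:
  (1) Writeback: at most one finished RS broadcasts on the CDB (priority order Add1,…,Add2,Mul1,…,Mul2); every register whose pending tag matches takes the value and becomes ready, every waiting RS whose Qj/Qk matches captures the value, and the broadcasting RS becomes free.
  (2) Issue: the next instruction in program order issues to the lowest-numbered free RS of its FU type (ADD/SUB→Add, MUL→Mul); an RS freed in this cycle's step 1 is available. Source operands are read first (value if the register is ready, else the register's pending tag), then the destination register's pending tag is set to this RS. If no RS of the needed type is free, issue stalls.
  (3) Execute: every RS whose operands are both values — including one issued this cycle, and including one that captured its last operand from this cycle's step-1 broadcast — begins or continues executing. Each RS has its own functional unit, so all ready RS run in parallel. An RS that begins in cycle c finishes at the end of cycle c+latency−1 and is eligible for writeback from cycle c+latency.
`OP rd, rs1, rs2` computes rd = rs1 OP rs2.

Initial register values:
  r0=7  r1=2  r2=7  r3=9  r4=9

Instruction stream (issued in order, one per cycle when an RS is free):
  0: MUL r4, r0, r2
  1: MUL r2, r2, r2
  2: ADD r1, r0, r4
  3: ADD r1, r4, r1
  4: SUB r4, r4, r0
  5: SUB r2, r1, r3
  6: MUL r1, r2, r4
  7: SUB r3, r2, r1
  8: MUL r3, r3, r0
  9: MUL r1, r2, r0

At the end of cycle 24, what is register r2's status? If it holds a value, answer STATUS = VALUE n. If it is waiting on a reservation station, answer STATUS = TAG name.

  c1: issue MUL r4<-Mul1  regs: r0:7,r1:2,r2:7,r3:9,r4:Mul1
  c2: issue MUL r2<-Mul2  regs: r0:7,r1:2,r2:Mul2,r3:9,r4:Mul1
  c3: issue ADD r1<-Add1  regs: r0:7,r1:Add1,r2:Mul2,r3:9,r4:Mul1
  c4: issue ADD r1<-Add2  regs: r0:7,r1:Add2,r2:Mul2,r3:9,r4:Mul1
  c5: stall  regs: r0:7,r1:Add2,r2:Mul2,r3:9,r4:Mul1
  c6: CDB Mul1=49; stall  regs: r0:7,r1:Add2,r2:Mul2,r3:9,r4:49
  c7: CDB Mul2=49; stall  regs: r0:7,r1:Add2,r2:49,r3:9,r4:49
  c8: CDB Add1=56; issue SUB r4<-Add1  regs: r0:7,r1:Add2,r2:49,r3:9,r4:Add1
  c9: stall  regs: r0:7,r1:Add2,r2:49,r3:9,r4:Add1
  c10: CDB Add1=42; issue SUB r2<-Add1  regs: r0:7,r1:Add2,r2:Add1,r3:9,r4:42
  c11: CDB Add2=105; issue MUL r1<-Mul1  regs: r0:7,r1:Mul1,r2:Add1,r3:9,r4:42
  c12: issue SUB r3<-Add2  regs: r0:7,r1:Mul1,r2:Add1,r3:Add2,r4:42
  c13: CDB Add1=96; issue MUL r3<-Mul2  regs: r0:7,r1:Mul1,r2:96,r3:Mul2,r4:42
  c14: stall  regs: r0:7,r1:Mul1,r2:96,r3:Mul2,r4:42
  c15: stall  regs: r0:7,r1:Mul1,r2:96,r3:Mul2,r4:42
  c16: stall  regs: r0:7,r1:Mul1,r2:96,r3:Mul2,r4:42
  c17: stall  regs: r0:7,r1:Mul1,r2:96,r3:Mul2,r4:42
  c18: CDB Mul1=4032; issue MUL r1<-Mul1  regs: r0:7,r1:Mul1,r2:96,r3:Mul2,r4:42
  c19: -  regs: r0:7,r1:Mul1,r2:96,r3:Mul2,r4:42
  c20: CDB Add2=-3936  regs: r0:7,r1:Mul1,r2:96,r3:Mul2,r4:42
  c21: -  regs: r0:7,r1:Mul1,r2:96,r3:Mul2,r4:42
  c22: -  regs: r0:7,r1:Mul1,r2:96,r3:Mul2,r4:42
  c23: CDB Mul1=672  regs: r0:7,r1:672,r2:96,r3:Mul2,r4:42
  c24: -  regs: r0:7,r1:672,r2:96,r3:Mul2,r4:42

STATUS = VALUE 96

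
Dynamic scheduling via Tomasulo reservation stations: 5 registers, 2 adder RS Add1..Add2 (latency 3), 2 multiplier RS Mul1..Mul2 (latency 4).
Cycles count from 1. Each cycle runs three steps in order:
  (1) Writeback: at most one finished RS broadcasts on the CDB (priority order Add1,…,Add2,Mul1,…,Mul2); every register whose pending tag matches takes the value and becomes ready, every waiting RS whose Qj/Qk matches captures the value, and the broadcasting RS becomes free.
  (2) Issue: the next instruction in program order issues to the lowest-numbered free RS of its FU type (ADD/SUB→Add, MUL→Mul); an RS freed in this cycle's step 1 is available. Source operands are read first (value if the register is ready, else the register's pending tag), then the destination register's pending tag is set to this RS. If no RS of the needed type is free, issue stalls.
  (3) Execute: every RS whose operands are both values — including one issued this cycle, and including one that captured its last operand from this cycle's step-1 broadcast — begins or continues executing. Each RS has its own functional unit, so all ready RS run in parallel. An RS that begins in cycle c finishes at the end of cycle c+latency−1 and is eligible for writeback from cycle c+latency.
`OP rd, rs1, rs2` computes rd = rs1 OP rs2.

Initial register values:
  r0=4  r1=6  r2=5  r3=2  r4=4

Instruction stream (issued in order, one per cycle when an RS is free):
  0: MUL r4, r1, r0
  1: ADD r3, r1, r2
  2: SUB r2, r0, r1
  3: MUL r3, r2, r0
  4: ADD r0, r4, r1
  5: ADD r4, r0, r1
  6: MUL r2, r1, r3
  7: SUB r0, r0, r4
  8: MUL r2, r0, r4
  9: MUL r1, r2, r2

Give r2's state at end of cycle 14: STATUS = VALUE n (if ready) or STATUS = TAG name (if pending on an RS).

c1: issue MUL r4<-Mul1 | r0:4,r1:6,r2:5,r3:2,r4:Mul1
c2: issue ADD r3<-Add1 | r0:4,r1:6,r2:5,r3:Add1,r4:Mul1
c3: issue SUB r2<-Add2 | r0:4,r1:6,r2:Add2,r3:Add1,r4:Mul1
c4: issue MUL r3<-Mul2 | r0:4,r1:6,r2:Add2,r3:Mul2,r4:Mul1
c5: CDB Add1=11; issue ADD r0<-Add1 | r0:Add1,r1:6,r2:Add2,r3:Mul2,r4:Mul1
c6: CDB Add2=-2; issue ADD r4<-Add2 | r0:Add1,r1:6,r2:-2,r3:Mul2,r4:Add2
c7: CDB Mul1=24; issue MUL r2<-Mul1 | r0:Add1,r1:6,r2:Mul1,r3:Mul2,r4:Add2
c8: stall | r0:Add1,r1:6,r2:Mul1,r3:Mul2,r4:Add2
c9: stall | r0:Add1,r1:6,r2:Mul1,r3:Mul2,r4:Add2
c10: CDB Add1=30; issue SUB r0<-Add1 | r0:Add1,r1:6,r2:Mul1,r3:Mul2,r4:Add2
c11: CDB Mul2=-8; issue MUL r2<-Mul2 | r0:Add1,r1:6,r2:Mul2,r3:-8,r4:Add2
c12: stall | r0:Add1,r1:6,r2:Mul2,r3:-8,r4:Add2
c13: CDB Add2=36; stall | r0:Add1,r1:6,r2:Mul2,r3:-8,r4:36
c14: stall | r0:Add1,r1:6,r2:Mul2,r3:-8,r4:36

STATUS = TAG Mul2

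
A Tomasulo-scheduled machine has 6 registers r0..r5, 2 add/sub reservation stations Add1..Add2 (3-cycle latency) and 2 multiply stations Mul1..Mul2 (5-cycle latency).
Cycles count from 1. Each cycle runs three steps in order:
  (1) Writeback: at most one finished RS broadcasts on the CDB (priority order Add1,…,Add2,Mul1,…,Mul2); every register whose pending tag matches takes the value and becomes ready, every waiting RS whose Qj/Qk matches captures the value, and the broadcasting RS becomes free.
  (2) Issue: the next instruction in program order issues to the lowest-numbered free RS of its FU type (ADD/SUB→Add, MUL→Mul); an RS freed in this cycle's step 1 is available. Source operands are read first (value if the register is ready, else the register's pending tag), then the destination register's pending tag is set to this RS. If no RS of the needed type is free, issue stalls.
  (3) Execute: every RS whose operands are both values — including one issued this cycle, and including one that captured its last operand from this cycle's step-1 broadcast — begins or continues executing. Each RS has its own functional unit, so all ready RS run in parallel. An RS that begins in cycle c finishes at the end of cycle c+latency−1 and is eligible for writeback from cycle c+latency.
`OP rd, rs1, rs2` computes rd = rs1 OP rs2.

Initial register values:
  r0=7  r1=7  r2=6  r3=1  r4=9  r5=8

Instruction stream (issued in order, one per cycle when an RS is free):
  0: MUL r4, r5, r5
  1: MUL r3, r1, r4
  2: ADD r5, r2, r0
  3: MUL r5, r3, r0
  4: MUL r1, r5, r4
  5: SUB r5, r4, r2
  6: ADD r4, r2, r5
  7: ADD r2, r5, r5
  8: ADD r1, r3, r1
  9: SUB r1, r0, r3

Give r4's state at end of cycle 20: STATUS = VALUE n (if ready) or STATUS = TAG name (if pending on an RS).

STATUS = VALUE 64

cycle 1: issue MUL r4<-Mul1 // r0:7,r1:7,r2:6,r3:1,r4:Mul1,r5:8
cycle 2: issue MUL r3<-Mul2 // r0:7,r1:7,r2:6,r3:Mul2,r4:Mul1,r5:8
cycle 3: issue ADD r5<-Add1 // r0:7,r1:7,r2:6,r3:Mul2,r4:Mul1,r5:Add1
cycle 4: stall // r0:7,r1:7,r2:6,r3:Mul2,r4:Mul1,r5:Add1
cycle 5: stall // r0:7,r1:7,r2:6,r3:Mul2,r4:Mul1,r5:Add1
cycle 6: CDB Add1=13; stall // r0:7,r1:7,r2:6,r3:Mul2,r4:Mul1,r5:13
cycle 7: CDB Mul1=64; issue MUL r5<-Mul1 // r0:7,r1:7,r2:6,r3:Mul2,r4:64,r5:Mul1
cycle 8: stall // r0:7,r1:7,r2:6,r3:Mul2,r4:64,r5:Mul1
cycle 9: stall // r0:7,r1:7,r2:6,r3:Mul2,r4:64,r5:Mul1
cycle 10: stall // r0:7,r1:7,r2:6,r3:Mul2,r4:64,r5:Mul1
cycle 11: stall // r0:7,r1:7,r2:6,r3:Mul2,r4:64,r5:Mul1
cycle 12: CDB Mul2=448; issue MUL r1<-Mul2 // r0:7,r1:Mul2,r2:6,r3:448,r4:64,r5:Mul1
cycle 13: issue SUB r5<-Add1 // r0:7,r1:Mul2,r2:6,r3:448,r4:64,r5:Add1
cycle 14: issue ADD r4<-Add2 // r0:7,r1:Mul2,r2:6,r3:448,r4:Add2,r5:Add1
cycle 15: stall // r0:7,r1:Mul2,r2:6,r3:448,r4:Add2,r5:Add1
cycle 16: CDB Add1=58; issue ADD r2<-Add1 // r0:7,r1:Mul2,r2:Add1,r3:448,r4:Add2,r5:58
cycle 17: CDB Mul1=3136; stall // r0:7,r1:Mul2,r2:Add1,r3:448,r4:Add2,r5:58
cycle 18: stall // r0:7,r1:Mul2,r2:Add1,r3:448,r4:Add2,r5:58
cycle 19: CDB Add1=116; issue ADD r1<-Add1 // r0:7,r1:Add1,r2:116,r3:448,r4:Add2,r5:58
cycle 20: CDB Add2=64; issue SUB r1<-Add2 // r0:7,r1:Add2,r2:116,r3:448,r4:64,r5:58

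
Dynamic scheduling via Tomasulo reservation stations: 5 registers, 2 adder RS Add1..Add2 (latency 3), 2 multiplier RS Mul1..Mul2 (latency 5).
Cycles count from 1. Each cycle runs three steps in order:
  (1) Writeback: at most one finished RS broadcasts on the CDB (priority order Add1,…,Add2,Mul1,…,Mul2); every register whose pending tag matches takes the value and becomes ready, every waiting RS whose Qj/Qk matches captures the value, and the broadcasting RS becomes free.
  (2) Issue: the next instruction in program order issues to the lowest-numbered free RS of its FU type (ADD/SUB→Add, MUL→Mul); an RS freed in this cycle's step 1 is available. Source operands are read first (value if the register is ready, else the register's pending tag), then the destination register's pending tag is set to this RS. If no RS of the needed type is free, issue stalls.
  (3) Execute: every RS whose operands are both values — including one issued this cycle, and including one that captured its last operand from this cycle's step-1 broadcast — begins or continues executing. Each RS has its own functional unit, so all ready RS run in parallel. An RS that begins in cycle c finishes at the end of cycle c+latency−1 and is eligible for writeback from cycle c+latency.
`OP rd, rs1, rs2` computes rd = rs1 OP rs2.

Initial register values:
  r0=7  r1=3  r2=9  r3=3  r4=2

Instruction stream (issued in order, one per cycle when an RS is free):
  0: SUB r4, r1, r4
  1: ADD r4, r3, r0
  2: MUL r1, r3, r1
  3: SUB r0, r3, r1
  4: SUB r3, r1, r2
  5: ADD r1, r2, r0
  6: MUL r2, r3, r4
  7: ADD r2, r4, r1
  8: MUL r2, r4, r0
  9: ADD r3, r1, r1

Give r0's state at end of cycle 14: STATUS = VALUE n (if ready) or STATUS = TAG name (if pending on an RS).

STATUS = VALUE -6

c1: issue SUB r4<-Add1 | r0:7,r1:3,r2:9,r3:3,r4:Add1
c2: issue ADD r4<-Add2 | r0:7,r1:3,r2:9,r3:3,r4:Add2
c3: issue MUL r1<-Mul1 | r0:7,r1:Mul1,r2:9,r3:3,r4:Add2
c4: CDB Add1=1; issue SUB r0<-Add1 | r0:Add1,r1:Mul1,r2:9,r3:3,r4:Add2
c5: CDB Add2=10; issue SUB r3<-Add2 | r0:Add1,r1:Mul1,r2:9,r3:Add2,r4:10
c6: stall | r0:Add1,r1:Mul1,r2:9,r3:Add2,r4:10
c7: stall | r0:Add1,r1:Mul1,r2:9,r3:Add2,r4:10
c8: CDB Mul1=9; stall | r0:Add1,r1:9,r2:9,r3:Add2,r4:10
c9: stall | r0:Add1,r1:9,r2:9,r3:Add2,r4:10
c10: stall | r0:Add1,r1:9,r2:9,r3:Add2,r4:10
c11: CDB Add1=-6; issue ADD r1<-Add1 | r0:-6,r1:Add1,r2:9,r3:Add2,r4:10
c12: CDB Add2=0; issue MUL r2<-Mul1 | r0:-6,r1:Add1,r2:Mul1,r3:0,r4:10
c13: issue ADD r2<-Add2 | r0:-6,r1:Add1,r2:Add2,r3:0,r4:10
c14: CDB Add1=3; issue MUL r2<-Mul2 | r0:-6,r1:3,r2:Mul2,r3:0,r4:10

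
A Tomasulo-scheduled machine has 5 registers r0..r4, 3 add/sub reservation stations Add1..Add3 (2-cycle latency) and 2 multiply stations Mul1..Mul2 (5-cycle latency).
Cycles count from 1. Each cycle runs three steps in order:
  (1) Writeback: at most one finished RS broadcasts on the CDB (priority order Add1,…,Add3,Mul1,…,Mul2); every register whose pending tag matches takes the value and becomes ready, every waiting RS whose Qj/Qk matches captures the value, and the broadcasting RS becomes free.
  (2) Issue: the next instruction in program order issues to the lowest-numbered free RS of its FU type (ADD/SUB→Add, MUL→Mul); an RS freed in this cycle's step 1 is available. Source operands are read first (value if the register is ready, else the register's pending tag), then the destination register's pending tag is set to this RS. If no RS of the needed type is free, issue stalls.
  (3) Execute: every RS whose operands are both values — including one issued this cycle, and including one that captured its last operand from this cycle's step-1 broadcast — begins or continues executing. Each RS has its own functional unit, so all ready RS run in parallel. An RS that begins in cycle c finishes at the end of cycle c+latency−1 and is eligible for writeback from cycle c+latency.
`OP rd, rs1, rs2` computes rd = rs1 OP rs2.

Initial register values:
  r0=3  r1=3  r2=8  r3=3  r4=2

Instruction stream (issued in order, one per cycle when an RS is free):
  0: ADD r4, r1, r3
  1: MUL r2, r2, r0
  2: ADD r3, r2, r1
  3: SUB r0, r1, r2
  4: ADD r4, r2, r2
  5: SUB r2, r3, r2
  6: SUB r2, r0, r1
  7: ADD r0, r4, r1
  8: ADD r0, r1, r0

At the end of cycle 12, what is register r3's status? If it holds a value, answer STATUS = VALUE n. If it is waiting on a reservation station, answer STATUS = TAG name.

cycle 1: issue ADD r4<-Add1 // r0:3,r1:3,r2:8,r3:3,r4:Add1
cycle 2: issue MUL r2<-Mul1 // r0:3,r1:3,r2:Mul1,r3:3,r4:Add1
cycle 3: CDB Add1=6; issue ADD r3<-Add1 // r0:3,r1:3,r2:Mul1,r3:Add1,r4:6
cycle 4: issue SUB r0<-Add2 // r0:Add2,r1:3,r2:Mul1,r3:Add1,r4:6
cycle 5: issue ADD r4<-Add3 // r0:Add2,r1:3,r2:Mul1,r3:Add1,r4:Add3
cycle 6: stall // r0:Add2,r1:3,r2:Mul1,r3:Add1,r4:Add3
cycle 7: CDB Mul1=24; stall // r0:Add2,r1:3,r2:24,r3:Add1,r4:Add3
cycle 8: stall // r0:Add2,r1:3,r2:24,r3:Add1,r4:Add3
cycle 9: CDB Add1=27; issue SUB r2<-Add1 // r0:Add2,r1:3,r2:Add1,r3:27,r4:Add3
cycle 10: CDB Add2=-21; issue SUB r2<-Add2 // r0:-21,r1:3,r2:Add2,r3:27,r4:Add3
cycle 11: CDB Add1=3; issue ADD r0<-Add1 // r0:Add1,r1:3,r2:Add2,r3:27,r4:Add3
cycle 12: CDB Add2=-24; issue ADD r0<-Add2 // r0:Add2,r1:3,r2:-24,r3:27,r4:Add3

STATUS = VALUE 27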